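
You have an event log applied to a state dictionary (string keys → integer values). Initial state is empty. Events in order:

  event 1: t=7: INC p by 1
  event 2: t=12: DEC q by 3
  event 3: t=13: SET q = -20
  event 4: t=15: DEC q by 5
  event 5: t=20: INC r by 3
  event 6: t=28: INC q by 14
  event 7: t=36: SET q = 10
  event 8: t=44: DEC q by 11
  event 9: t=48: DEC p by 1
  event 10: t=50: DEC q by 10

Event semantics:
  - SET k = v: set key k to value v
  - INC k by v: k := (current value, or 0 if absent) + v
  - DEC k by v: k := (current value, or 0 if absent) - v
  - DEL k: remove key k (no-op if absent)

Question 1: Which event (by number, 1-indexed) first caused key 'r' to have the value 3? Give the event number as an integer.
Answer: 5

Derivation:
Looking for first event where r becomes 3:
  event 5: r (absent) -> 3  <-- first match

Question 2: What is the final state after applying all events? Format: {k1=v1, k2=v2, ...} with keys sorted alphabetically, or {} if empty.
  after event 1 (t=7: INC p by 1): {p=1}
  after event 2 (t=12: DEC q by 3): {p=1, q=-3}
  after event 3 (t=13: SET q = -20): {p=1, q=-20}
  after event 4 (t=15: DEC q by 5): {p=1, q=-25}
  after event 5 (t=20: INC r by 3): {p=1, q=-25, r=3}
  after event 6 (t=28: INC q by 14): {p=1, q=-11, r=3}
  after event 7 (t=36: SET q = 10): {p=1, q=10, r=3}
  after event 8 (t=44: DEC q by 11): {p=1, q=-1, r=3}
  after event 9 (t=48: DEC p by 1): {p=0, q=-1, r=3}
  after event 10 (t=50: DEC q by 10): {p=0, q=-11, r=3}

Answer: {p=0, q=-11, r=3}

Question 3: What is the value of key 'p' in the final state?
Answer: 0

Derivation:
Track key 'p' through all 10 events:
  event 1 (t=7: INC p by 1): p (absent) -> 1
  event 2 (t=12: DEC q by 3): p unchanged
  event 3 (t=13: SET q = -20): p unchanged
  event 4 (t=15: DEC q by 5): p unchanged
  event 5 (t=20: INC r by 3): p unchanged
  event 6 (t=28: INC q by 14): p unchanged
  event 7 (t=36: SET q = 10): p unchanged
  event 8 (t=44: DEC q by 11): p unchanged
  event 9 (t=48: DEC p by 1): p 1 -> 0
  event 10 (t=50: DEC q by 10): p unchanged
Final: p = 0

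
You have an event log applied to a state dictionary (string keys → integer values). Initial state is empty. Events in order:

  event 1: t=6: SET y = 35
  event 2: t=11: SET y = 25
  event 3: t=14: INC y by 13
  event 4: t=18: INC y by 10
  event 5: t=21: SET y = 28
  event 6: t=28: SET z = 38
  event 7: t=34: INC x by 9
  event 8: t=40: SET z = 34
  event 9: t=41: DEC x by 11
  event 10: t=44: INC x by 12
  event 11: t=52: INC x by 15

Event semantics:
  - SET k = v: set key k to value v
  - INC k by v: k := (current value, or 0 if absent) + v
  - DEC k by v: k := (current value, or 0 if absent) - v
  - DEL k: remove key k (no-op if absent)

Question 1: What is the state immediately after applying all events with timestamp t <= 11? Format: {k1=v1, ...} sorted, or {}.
Apply events with t <= 11 (2 events):
  after event 1 (t=6: SET y = 35): {y=35}
  after event 2 (t=11: SET y = 25): {y=25}

Answer: {y=25}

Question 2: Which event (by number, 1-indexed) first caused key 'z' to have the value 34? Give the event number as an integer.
Looking for first event where z becomes 34:
  event 6: z = 38
  event 7: z = 38
  event 8: z 38 -> 34  <-- first match

Answer: 8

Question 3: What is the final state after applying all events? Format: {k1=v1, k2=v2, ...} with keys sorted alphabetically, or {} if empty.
Answer: {x=25, y=28, z=34}

Derivation:
  after event 1 (t=6: SET y = 35): {y=35}
  after event 2 (t=11: SET y = 25): {y=25}
  after event 3 (t=14: INC y by 13): {y=38}
  after event 4 (t=18: INC y by 10): {y=48}
  after event 5 (t=21: SET y = 28): {y=28}
  after event 6 (t=28: SET z = 38): {y=28, z=38}
  after event 7 (t=34: INC x by 9): {x=9, y=28, z=38}
  after event 8 (t=40: SET z = 34): {x=9, y=28, z=34}
  after event 9 (t=41: DEC x by 11): {x=-2, y=28, z=34}
  after event 10 (t=44: INC x by 12): {x=10, y=28, z=34}
  after event 11 (t=52: INC x by 15): {x=25, y=28, z=34}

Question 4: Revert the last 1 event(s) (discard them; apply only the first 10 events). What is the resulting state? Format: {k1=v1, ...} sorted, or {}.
Answer: {x=10, y=28, z=34}

Derivation:
Keep first 10 events (discard last 1):
  after event 1 (t=6: SET y = 35): {y=35}
  after event 2 (t=11: SET y = 25): {y=25}
  after event 3 (t=14: INC y by 13): {y=38}
  after event 4 (t=18: INC y by 10): {y=48}
  after event 5 (t=21: SET y = 28): {y=28}
  after event 6 (t=28: SET z = 38): {y=28, z=38}
  after event 7 (t=34: INC x by 9): {x=9, y=28, z=38}
  after event 8 (t=40: SET z = 34): {x=9, y=28, z=34}
  after event 9 (t=41: DEC x by 11): {x=-2, y=28, z=34}
  after event 10 (t=44: INC x by 12): {x=10, y=28, z=34}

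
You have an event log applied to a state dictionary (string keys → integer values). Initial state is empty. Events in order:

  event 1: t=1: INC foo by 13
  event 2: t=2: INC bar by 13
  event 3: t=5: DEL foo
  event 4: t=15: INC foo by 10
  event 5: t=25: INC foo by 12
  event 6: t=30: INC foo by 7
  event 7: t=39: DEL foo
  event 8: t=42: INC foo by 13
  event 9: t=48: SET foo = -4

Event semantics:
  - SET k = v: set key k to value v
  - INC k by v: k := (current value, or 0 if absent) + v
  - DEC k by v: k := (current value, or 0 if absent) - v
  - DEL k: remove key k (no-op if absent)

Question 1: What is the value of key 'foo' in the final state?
Answer: -4

Derivation:
Track key 'foo' through all 9 events:
  event 1 (t=1: INC foo by 13): foo (absent) -> 13
  event 2 (t=2: INC bar by 13): foo unchanged
  event 3 (t=5: DEL foo): foo 13 -> (absent)
  event 4 (t=15: INC foo by 10): foo (absent) -> 10
  event 5 (t=25: INC foo by 12): foo 10 -> 22
  event 6 (t=30: INC foo by 7): foo 22 -> 29
  event 7 (t=39: DEL foo): foo 29 -> (absent)
  event 8 (t=42: INC foo by 13): foo (absent) -> 13
  event 9 (t=48: SET foo = -4): foo 13 -> -4
Final: foo = -4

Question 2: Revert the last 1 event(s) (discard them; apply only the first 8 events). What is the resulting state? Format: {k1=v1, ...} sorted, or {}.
Keep first 8 events (discard last 1):
  after event 1 (t=1: INC foo by 13): {foo=13}
  after event 2 (t=2: INC bar by 13): {bar=13, foo=13}
  after event 3 (t=5: DEL foo): {bar=13}
  after event 4 (t=15: INC foo by 10): {bar=13, foo=10}
  after event 5 (t=25: INC foo by 12): {bar=13, foo=22}
  after event 6 (t=30: INC foo by 7): {bar=13, foo=29}
  after event 7 (t=39: DEL foo): {bar=13}
  after event 8 (t=42: INC foo by 13): {bar=13, foo=13}

Answer: {bar=13, foo=13}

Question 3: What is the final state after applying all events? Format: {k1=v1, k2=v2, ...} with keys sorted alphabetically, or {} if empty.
  after event 1 (t=1: INC foo by 13): {foo=13}
  after event 2 (t=2: INC bar by 13): {bar=13, foo=13}
  after event 3 (t=5: DEL foo): {bar=13}
  after event 4 (t=15: INC foo by 10): {bar=13, foo=10}
  after event 5 (t=25: INC foo by 12): {bar=13, foo=22}
  after event 6 (t=30: INC foo by 7): {bar=13, foo=29}
  after event 7 (t=39: DEL foo): {bar=13}
  after event 8 (t=42: INC foo by 13): {bar=13, foo=13}
  after event 9 (t=48: SET foo = -4): {bar=13, foo=-4}

Answer: {bar=13, foo=-4}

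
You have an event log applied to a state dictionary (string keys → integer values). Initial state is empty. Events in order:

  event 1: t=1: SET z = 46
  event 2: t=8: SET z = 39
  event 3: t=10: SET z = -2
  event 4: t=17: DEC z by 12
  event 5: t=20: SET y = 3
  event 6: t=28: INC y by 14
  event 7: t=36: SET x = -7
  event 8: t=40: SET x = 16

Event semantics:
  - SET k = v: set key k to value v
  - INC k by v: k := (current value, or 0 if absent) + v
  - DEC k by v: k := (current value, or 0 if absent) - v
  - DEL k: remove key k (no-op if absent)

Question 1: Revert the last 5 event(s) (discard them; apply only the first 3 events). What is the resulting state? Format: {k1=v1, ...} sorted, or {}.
Answer: {z=-2}

Derivation:
Keep first 3 events (discard last 5):
  after event 1 (t=1: SET z = 46): {z=46}
  after event 2 (t=8: SET z = 39): {z=39}
  after event 3 (t=10: SET z = -2): {z=-2}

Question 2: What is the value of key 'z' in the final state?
Answer: -14

Derivation:
Track key 'z' through all 8 events:
  event 1 (t=1: SET z = 46): z (absent) -> 46
  event 2 (t=8: SET z = 39): z 46 -> 39
  event 3 (t=10: SET z = -2): z 39 -> -2
  event 4 (t=17: DEC z by 12): z -2 -> -14
  event 5 (t=20: SET y = 3): z unchanged
  event 6 (t=28: INC y by 14): z unchanged
  event 7 (t=36: SET x = -7): z unchanged
  event 8 (t=40: SET x = 16): z unchanged
Final: z = -14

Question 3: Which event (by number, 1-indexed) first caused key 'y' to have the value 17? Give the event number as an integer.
Looking for first event where y becomes 17:
  event 5: y = 3
  event 6: y 3 -> 17  <-- first match

Answer: 6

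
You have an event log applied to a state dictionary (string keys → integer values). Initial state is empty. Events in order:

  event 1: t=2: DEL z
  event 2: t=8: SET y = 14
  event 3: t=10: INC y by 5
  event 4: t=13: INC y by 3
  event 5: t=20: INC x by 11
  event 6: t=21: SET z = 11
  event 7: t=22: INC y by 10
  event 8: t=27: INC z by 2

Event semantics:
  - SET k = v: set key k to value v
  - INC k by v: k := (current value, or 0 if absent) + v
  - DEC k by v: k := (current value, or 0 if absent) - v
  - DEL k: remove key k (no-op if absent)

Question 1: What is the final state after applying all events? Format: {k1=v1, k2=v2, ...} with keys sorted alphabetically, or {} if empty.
Answer: {x=11, y=32, z=13}

Derivation:
  after event 1 (t=2: DEL z): {}
  after event 2 (t=8: SET y = 14): {y=14}
  after event 3 (t=10: INC y by 5): {y=19}
  after event 4 (t=13: INC y by 3): {y=22}
  after event 5 (t=20: INC x by 11): {x=11, y=22}
  after event 6 (t=21: SET z = 11): {x=11, y=22, z=11}
  after event 7 (t=22: INC y by 10): {x=11, y=32, z=11}
  after event 8 (t=27: INC z by 2): {x=11, y=32, z=13}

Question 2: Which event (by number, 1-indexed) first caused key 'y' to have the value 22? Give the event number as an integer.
Answer: 4

Derivation:
Looking for first event where y becomes 22:
  event 2: y = 14
  event 3: y = 19
  event 4: y 19 -> 22  <-- first match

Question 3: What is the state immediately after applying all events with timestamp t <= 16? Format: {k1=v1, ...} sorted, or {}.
Apply events with t <= 16 (4 events):
  after event 1 (t=2: DEL z): {}
  after event 2 (t=8: SET y = 14): {y=14}
  after event 3 (t=10: INC y by 5): {y=19}
  after event 4 (t=13: INC y by 3): {y=22}

Answer: {y=22}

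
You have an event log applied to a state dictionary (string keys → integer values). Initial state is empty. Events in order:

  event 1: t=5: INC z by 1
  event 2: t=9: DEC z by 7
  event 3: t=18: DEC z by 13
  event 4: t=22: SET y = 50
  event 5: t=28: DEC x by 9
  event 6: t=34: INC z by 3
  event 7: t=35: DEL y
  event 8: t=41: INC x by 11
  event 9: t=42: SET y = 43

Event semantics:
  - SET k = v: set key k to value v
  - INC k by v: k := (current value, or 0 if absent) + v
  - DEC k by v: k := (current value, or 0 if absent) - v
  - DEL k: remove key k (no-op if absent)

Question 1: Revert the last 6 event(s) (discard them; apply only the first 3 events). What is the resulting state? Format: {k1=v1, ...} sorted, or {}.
Keep first 3 events (discard last 6):
  after event 1 (t=5: INC z by 1): {z=1}
  after event 2 (t=9: DEC z by 7): {z=-6}
  after event 3 (t=18: DEC z by 13): {z=-19}

Answer: {z=-19}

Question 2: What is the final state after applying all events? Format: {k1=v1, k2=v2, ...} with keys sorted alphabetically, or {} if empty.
  after event 1 (t=5: INC z by 1): {z=1}
  after event 2 (t=9: DEC z by 7): {z=-6}
  after event 3 (t=18: DEC z by 13): {z=-19}
  after event 4 (t=22: SET y = 50): {y=50, z=-19}
  after event 5 (t=28: DEC x by 9): {x=-9, y=50, z=-19}
  after event 6 (t=34: INC z by 3): {x=-9, y=50, z=-16}
  after event 7 (t=35: DEL y): {x=-9, z=-16}
  after event 8 (t=41: INC x by 11): {x=2, z=-16}
  after event 9 (t=42: SET y = 43): {x=2, y=43, z=-16}

Answer: {x=2, y=43, z=-16}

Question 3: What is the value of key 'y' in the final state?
Answer: 43

Derivation:
Track key 'y' through all 9 events:
  event 1 (t=5: INC z by 1): y unchanged
  event 2 (t=9: DEC z by 7): y unchanged
  event 3 (t=18: DEC z by 13): y unchanged
  event 4 (t=22: SET y = 50): y (absent) -> 50
  event 5 (t=28: DEC x by 9): y unchanged
  event 6 (t=34: INC z by 3): y unchanged
  event 7 (t=35: DEL y): y 50 -> (absent)
  event 8 (t=41: INC x by 11): y unchanged
  event 9 (t=42: SET y = 43): y (absent) -> 43
Final: y = 43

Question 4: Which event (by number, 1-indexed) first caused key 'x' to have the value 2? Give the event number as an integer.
Looking for first event where x becomes 2:
  event 5: x = -9
  event 6: x = -9
  event 7: x = -9
  event 8: x -9 -> 2  <-- first match

Answer: 8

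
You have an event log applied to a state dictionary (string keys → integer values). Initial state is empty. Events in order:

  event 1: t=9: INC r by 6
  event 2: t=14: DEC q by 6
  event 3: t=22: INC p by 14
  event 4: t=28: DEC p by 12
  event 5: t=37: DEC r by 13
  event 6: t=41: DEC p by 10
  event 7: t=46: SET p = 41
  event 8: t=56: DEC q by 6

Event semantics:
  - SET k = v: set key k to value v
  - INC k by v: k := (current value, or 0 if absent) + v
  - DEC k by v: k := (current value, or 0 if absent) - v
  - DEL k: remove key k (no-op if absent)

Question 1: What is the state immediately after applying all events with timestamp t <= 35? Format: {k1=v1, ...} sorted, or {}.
Answer: {p=2, q=-6, r=6}

Derivation:
Apply events with t <= 35 (4 events):
  after event 1 (t=9: INC r by 6): {r=6}
  after event 2 (t=14: DEC q by 6): {q=-6, r=6}
  after event 3 (t=22: INC p by 14): {p=14, q=-6, r=6}
  after event 4 (t=28: DEC p by 12): {p=2, q=-6, r=6}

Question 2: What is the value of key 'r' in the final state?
Track key 'r' through all 8 events:
  event 1 (t=9: INC r by 6): r (absent) -> 6
  event 2 (t=14: DEC q by 6): r unchanged
  event 3 (t=22: INC p by 14): r unchanged
  event 4 (t=28: DEC p by 12): r unchanged
  event 5 (t=37: DEC r by 13): r 6 -> -7
  event 6 (t=41: DEC p by 10): r unchanged
  event 7 (t=46: SET p = 41): r unchanged
  event 8 (t=56: DEC q by 6): r unchanged
Final: r = -7

Answer: -7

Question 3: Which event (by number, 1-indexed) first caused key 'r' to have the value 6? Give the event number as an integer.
Answer: 1

Derivation:
Looking for first event where r becomes 6:
  event 1: r (absent) -> 6  <-- first match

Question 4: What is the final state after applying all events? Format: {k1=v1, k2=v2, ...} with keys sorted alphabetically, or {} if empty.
Answer: {p=41, q=-12, r=-7}

Derivation:
  after event 1 (t=9: INC r by 6): {r=6}
  after event 2 (t=14: DEC q by 6): {q=-6, r=6}
  after event 3 (t=22: INC p by 14): {p=14, q=-6, r=6}
  after event 4 (t=28: DEC p by 12): {p=2, q=-6, r=6}
  after event 5 (t=37: DEC r by 13): {p=2, q=-6, r=-7}
  after event 6 (t=41: DEC p by 10): {p=-8, q=-6, r=-7}
  after event 7 (t=46: SET p = 41): {p=41, q=-6, r=-7}
  after event 8 (t=56: DEC q by 6): {p=41, q=-12, r=-7}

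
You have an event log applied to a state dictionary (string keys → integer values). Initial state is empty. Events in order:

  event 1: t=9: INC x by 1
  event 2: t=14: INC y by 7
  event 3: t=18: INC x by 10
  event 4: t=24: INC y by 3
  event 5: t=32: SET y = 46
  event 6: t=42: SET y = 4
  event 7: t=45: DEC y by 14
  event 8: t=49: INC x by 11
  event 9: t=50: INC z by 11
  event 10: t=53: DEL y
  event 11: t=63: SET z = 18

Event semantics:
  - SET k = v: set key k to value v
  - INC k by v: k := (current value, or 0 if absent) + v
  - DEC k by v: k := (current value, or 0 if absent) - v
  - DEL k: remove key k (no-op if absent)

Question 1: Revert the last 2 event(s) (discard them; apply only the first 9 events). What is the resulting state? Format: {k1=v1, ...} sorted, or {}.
Answer: {x=22, y=-10, z=11}

Derivation:
Keep first 9 events (discard last 2):
  after event 1 (t=9: INC x by 1): {x=1}
  after event 2 (t=14: INC y by 7): {x=1, y=7}
  after event 3 (t=18: INC x by 10): {x=11, y=7}
  after event 4 (t=24: INC y by 3): {x=11, y=10}
  after event 5 (t=32: SET y = 46): {x=11, y=46}
  after event 6 (t=42: SET y = 4): {x=11, y=4}
  after event 7 (t=45: DEC y by 14): {x=11, y=-10}
  after event 8 (t=49: INC x by 11): {x=22, y=-10}
  after event 9 (t=50: INC z by 11): {x=22, y=-10, z=11}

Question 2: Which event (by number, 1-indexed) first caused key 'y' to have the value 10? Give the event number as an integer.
Answer: 4

Derivation:
Looking for first event where y becomes 10:
  event 2: y = 7
  event 3: y = 7
  event 4: y 7 -> 10  <-- first match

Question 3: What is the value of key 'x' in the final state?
Track key 'x' through all 11 events:
  event 1 (t=9: INC x by 1): x (absent) -> 1
  event 2 (t=14: INC y by 7): x unchanged
  event 3 (t=18: INC x by 10): x 1 -> 11
  event 4 (t=24: INC y by 3): x unchanged
  event 5 (t=32: SET y = 46): x unchanged
  event 6 (t=42: SET y = 4): x unchanged
  event 7 (t=45: DEC y by 14): x unchanged
  event 8 (t=49: INC x by 11): x 11 -> 22
  event 9 (t=50: INC z by 11): x unchanged
  event 10 (t=53: DEL y): x unchanged
  event 11 (t=63: SET z = 18): x unchanged
Final: x = 22

Answer: 22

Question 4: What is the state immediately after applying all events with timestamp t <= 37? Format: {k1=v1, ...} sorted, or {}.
Apply events with t <= 37 (5 events):
  after event 1 (t=9: INC x by 1): {x=1}
  after event 2 (t=14: INC y by 7): {x=1, y=7}
  after event 3 (t=18: INC x by 10): {x=11, y=7}
  after event 4 (t=24: INC y by 3): {x=11, y=10}
  after event 5 (t=32: SET y = 46): {x=11, y=46}

Answer: {x=11, y=46}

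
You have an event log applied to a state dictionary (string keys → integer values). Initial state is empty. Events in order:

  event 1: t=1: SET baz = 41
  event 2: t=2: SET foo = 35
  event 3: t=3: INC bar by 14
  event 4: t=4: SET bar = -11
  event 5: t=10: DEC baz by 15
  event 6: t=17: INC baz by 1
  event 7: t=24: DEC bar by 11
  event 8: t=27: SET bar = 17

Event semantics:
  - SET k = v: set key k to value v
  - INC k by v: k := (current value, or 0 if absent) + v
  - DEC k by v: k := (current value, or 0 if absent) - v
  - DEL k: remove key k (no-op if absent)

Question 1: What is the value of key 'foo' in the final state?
Answer: 35

Derivation:
Track key 'foo' through all 8 events:
  event 1 (t=1: SET baz = 41): foo unchanged
  event 2 (t=2: SET foo = 35): foo (absent) -> 35
  event 3 (t=3: INC bar by 14): foo unchanged
  event 4 (t=4: SET bar = -11): foo unchanged
  event 5 (t=10: DEC baz by 15): foo unchanged
  event 6 (t=17: INC baz by 1): foo unchanged
  event 7 (t=24: DEC bar by 11): foo unchanged
  event 8 (t=27: SET bar = 17): foo unchanged
Final: foo = 35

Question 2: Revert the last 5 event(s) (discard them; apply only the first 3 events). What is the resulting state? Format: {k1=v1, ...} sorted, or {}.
Answer: {bar=14, baz=41, foo=35}

Derivation:
Keep first 3 events (discard last 5):
  after event 1 (t=1: SET baz = 41): {baz=41}
  after event 2 (t=2: SET foo = 35): {baz=41, foo=35}
  after event 3 (t=3: INC bar by 14): {bar=14, baz=41, foo=35}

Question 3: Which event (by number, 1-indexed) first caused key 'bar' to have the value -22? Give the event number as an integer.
Answer: 7

Derivation:
Looking for first event where bar becomes -22:
  event 3: bar = 14
  event 4: bar = -11
  event 5: bar = -11
  event 6: bar = -11
  event 7: bar -11 -> -22  <-- first match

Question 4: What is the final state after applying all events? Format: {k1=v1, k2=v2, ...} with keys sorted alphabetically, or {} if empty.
  after event 1 (t=1: SET baz = 41): {baz=41}
  after event 2 (t=2: SET foo = 35): {baz=41, foo=35}
  after event 3 (t=3: INC bar by 14): {bar=14, baz=41, foo=35}
  after event 4 (t=4: SET bar = -11): {bar=-11, baz=41, foo=35}
  after event 5 (t=10: DEC baz by 15): {bar=-11, baz=26, foo=35}
  after event 6 (t=17: INC baz by 1): {bar=-11, baz=27, foo=35}
  after event 7 (t=24: DEC bar by 11): {bar=-22, baz=27, foo=35}
  after event 8 (t=27: SET bar = 17): {bar=17, baz=27, foo=35}

Answer: {bar=17, baz=27, foo=35}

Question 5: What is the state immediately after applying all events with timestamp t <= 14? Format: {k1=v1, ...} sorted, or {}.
Apply events with t <= 14 (5 events):
  after event 1 (t=1: SET baz = 41): {baz=41}
  after event 2 (t=2: SET foo = 35): {baz=41, foo=35}
  after event 3 (t=3: INC bar by 14): {bar=14, baz=41, foo=35}
  after event 4 (t=4: SET bar = -11): {bar=-11, baz=41, foo=35}
  after event 5 (t=10: DEC baz by 15): {bar=-11, baz=26, foo=35}

Answer: {bar=-11, baz=26, foo=35}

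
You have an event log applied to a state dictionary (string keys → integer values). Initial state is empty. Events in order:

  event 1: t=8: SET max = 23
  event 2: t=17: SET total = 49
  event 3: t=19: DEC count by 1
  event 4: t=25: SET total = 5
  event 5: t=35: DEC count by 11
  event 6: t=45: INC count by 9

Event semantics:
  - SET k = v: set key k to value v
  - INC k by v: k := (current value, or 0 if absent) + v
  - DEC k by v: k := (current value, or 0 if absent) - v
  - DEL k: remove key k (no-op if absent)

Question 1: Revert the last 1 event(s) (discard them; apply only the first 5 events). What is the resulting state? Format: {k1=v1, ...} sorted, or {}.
Answer: {count=-12, max=23, total=5}

Derivation:
Keep first 5 events (discard last 1):
  after event 1 (t=8: SET max = 23): {max=23}
  after event 2 (t=17: SET total = 49): {max=23, total=49}
  after event 3 (t=19: DEC count by 1): {count=-1, max=23, total=49}
  after event 4 (t=25: SET total = 5): {count=-1, max=23, total=5}
  after event 5 (t=35: DEC count by 11): {count=-12, max=23, total=5}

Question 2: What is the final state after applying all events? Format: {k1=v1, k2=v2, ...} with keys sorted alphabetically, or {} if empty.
  after event 1 (t=8: SET max = 23): {max=23}
  after event 2 (t=17: SET total = 49): {max=23, total=49}
  after event 3 (t=19: DEC count by 1): {count=-1, max=23, total=49}
  after event 4 (t=25: SET total = 5): {count=-1, max=23, total=5}
  after event 5 (t=35: DEC count by 11): {count=-12, max=23, total=5}
  after event 6 (t=45: INC count by 9): {count=-3, max=23, total=5}

Answer: {count=-3, max=23, total=5}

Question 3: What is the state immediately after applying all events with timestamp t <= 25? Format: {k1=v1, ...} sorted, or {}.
Answer: {count=-1, max=23, total=5}

Derivation:
Apply events with t <= 25 (4 events):
  after event 1 (t=8: SET max = 23): {max=23}
  after event 2 (t=17: SET total = 49): {max=23, total=49}
  after event 3 (t=19: DEC count by 1): {count=-1, max=23, total=49}
  after event 4 (t=25: SET total = 5): {count=-1, max=23, total=5}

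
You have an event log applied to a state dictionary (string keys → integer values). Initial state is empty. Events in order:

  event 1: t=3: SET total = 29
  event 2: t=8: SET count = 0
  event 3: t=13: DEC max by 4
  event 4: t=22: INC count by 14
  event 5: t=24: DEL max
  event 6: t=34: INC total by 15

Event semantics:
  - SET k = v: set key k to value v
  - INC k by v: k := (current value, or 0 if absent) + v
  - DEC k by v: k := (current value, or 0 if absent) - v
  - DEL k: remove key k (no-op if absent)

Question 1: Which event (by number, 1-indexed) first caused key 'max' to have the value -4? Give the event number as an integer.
Answer: 3

Derivation:
Looking for first event where max becomes -4:
  event 3: max (absent) -> -4  <-- first match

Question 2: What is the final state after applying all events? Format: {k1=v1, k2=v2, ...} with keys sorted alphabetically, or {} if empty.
  after event 1 (t=3: SET total = 29): {total=29}
  after event 2 (t=8: SET count = 0): {count=0, total=29}
  after event 3 (t=13: DEC max by 4): {count=0, max=-4, total=29}
  after event 4 (t=22: INC count by 14): {count=14, max=-4, total=29}
  after event 5 (t=24: DEL max): {count=14, total=29}
  after event 6 (t=34: INC total by 15): {count=14, total=44}

Answer: {count=14, total=44}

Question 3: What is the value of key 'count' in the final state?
Answer: 14

Derivation:
Track key 'count' through all 6 events:
  event 1 (t=3: SET total = 29): count unchanged
  event 2 (t=8: SET count = 0): count (absent) -> 0
  event 3 (t=13: DEC max by 4): count unchanged
  event 4 (t=22: INC count by 14): count 0 -> 14
  event 5 (t=24: DEL max): count unchanged
  event 6 (t=34: INC total by 15): count unchanged
Final: count = 14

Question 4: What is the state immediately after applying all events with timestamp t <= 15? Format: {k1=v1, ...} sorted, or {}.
Apply events with t <= 15 (3 events):
  after event 1 (t=3: SET total = 29): {total=29}
  after event 2 (t=8: SET count = 0): {count=0, total=29}
  after event 3 (t=13: DEC max by 4): {count=0, max=-4, total=29}

Answer: {count=0, max=-4, total=29}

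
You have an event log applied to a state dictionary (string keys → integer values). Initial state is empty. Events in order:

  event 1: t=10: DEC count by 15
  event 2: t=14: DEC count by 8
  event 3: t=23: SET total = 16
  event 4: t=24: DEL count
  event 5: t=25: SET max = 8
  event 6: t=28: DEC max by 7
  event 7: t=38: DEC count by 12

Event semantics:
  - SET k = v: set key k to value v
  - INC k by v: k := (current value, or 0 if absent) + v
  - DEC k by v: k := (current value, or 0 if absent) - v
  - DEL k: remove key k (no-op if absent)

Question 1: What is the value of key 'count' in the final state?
Track key 'count' through all 7 events:
  event 1 (t=10: DEC count by 15): count (absent) -> -15
  event 2 (t=14: DEC count by 8): count -15 -> -23
  event 3 (t=23: SET total = 16): count unchanged
  event 4 (t=24: DEL count): count -23 -> (absent)
  event 5 (t=25: SET max = 8): count unchanged
  event 6 (t=28: DEC max by 7): count unchanged
  event 7 (t=38: DEC count by 12): count (absent) -> -12
Final: count = -12

Answer: -12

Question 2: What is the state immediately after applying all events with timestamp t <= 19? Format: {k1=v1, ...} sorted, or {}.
Answer: {count=-23}

Derivation:
Apply events with t <= 19 (2 events):
  after event 1 (t=10: DEC count by 15): {count=-15}
  after event 2 (t=14: DEC count by 8): {count=-23}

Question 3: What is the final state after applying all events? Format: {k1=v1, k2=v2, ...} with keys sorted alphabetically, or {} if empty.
  after event 1 (t=10: DEC count by 15): {count=-15}
  after event 2 (t=14: DEC count by 8): {count=-23}
  after event 3 (t=23: SET total = 16): {count=-23, total=16}
  after event 4 (t=24: DEL count): {total=16}
  after event 5 (t=25: SET max = 8): {max=8, total=16}
  after event 6 (t=28: DEC max by 7): {max=1, total=16}
  after event 7 (t=38: DEC count by 12): {count=-12, max=1, total=16}

Answer: {count=-12, max=1, total=16}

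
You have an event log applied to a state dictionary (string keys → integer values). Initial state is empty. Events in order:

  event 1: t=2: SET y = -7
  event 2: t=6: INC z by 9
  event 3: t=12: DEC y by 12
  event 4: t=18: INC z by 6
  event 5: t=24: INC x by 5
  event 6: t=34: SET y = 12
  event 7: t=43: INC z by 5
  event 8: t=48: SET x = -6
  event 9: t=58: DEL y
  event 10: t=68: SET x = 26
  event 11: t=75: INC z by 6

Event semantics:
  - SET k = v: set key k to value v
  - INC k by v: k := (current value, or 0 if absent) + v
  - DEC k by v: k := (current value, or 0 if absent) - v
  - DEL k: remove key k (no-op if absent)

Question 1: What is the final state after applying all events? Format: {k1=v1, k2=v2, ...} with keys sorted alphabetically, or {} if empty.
Answer: {x=26, z=26}

Derivation:
  after event 1 (t=2: SET y = -7): {y=-7}
  after event 2 (t=6: INC z by 9): {y=-7, z=9}
  after event 3 (t=12: DEC y by 12): {y=-19, z=9}
  after event 4 (t=18: INC z by 6): {y=-19, z=15}
  after event 5 (t=24: INC x by 5): {x=5, y=-19, z=15}
  after event 6 (t=34: SET y = 12): {x=5, y=12, z=15}
  after event 7 (t=43: INC z by 5): {x=5, y=12, z=20}
  after event 8 (t=48: SET x = -6): {x=-6, y=12, z=20}
  after event 9 (t=58: DEL y): {x=-6, z=20}
  after event 10 (t=68: SET x = 26): {x=26, z=20}
  after event 11 (t=75: INC z by 6): {x=26, z=26}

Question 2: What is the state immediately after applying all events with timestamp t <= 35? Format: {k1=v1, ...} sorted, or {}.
Apply events with t <= 35 (6 events):
  after event 1 (t=2: SET y = -7): {y=-7}
  after event 2 (t=6: INC z by 9): {y=-7, z=9}
  after event 3 (t=12: DEC y by 12): {y=-19, z=9}
  after event 4 (t=18: INC z by 6): {y=-19, z=15}
  after event 5 (t=24: INC x by 5): {x=5, y=-19, z=15}
  after event 6 (t=34: SET y = 12): {x=5, y=12, z=15}

Answer: {x=5, y=12, z=15}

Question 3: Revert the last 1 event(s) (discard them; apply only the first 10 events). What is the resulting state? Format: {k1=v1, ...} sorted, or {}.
Answer: {x=26, z=20}

Derivation:
Keep first 10 events (discard last 1):
  after event 1 (t=2: SET y = -7): {y=-7}
  after event 2 (t=6: INC z by 9): {y=-7, z=9}
  after event 3 (t=12: DEC y by 12): {y=-19, z=9}
  after event 4 (t=18: INC z by 6): {y=-19, z=15}
  after event 5 (t=24: INC x by 5): {x=5, y=-19, z=15}
  after event 6 (t=34: SET y = 12): {x=5, y=12, z=15}
  after event 7 (t=43: INC z by 5): {x=5, y=12, z=20}
  after event 8 (t=48: SET x = -6): {x=-6, y=12, z=20}
  after event 9 (t=58: DEL y): {x=-6, z=20}
  after event 10 (t=68: SET x = 26): {x=26, z=20}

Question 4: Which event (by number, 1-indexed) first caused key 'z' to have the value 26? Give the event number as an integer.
Looking for first event where z becomes 26:
  event 2: z = 9
  event 3: z = 9
  event 4: z = 15
  event 5: z = 15
  event 6: z = 15
  event 7: z = 20
  event 8: z = 20
  event 9: z = 20
  event 10: z = 20
  event 11: z 20 -> 26  <-- first match

Answer: 11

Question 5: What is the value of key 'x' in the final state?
Track key 'x' through all 11 events:
  event 1 (t=2: SET y = -7): x unchanged
  event 2 (t=6: INC z by 9): x unchanged
  event 3 (t=12: DEC y by 12): x unchanged
  event 4 (t=18: INC z by 6): x unchanged
  event 5 (t=24: INC x by 5): x (absent) -> 5
  event 6 (t=34: SET y = 12): x unchanged
  event 7 (t=43: INC z by 5): x unchanged
  event 8 (t=48: SET x = -6): x 5 -> -6
  event 9 (t=58: DEL y): x unchanged
  event 10 (t=68: SET x = 26): x -6 -> 26
  event 11 (t=75: INC z by 6): x unchanged
Final: x = 26

Answer: 26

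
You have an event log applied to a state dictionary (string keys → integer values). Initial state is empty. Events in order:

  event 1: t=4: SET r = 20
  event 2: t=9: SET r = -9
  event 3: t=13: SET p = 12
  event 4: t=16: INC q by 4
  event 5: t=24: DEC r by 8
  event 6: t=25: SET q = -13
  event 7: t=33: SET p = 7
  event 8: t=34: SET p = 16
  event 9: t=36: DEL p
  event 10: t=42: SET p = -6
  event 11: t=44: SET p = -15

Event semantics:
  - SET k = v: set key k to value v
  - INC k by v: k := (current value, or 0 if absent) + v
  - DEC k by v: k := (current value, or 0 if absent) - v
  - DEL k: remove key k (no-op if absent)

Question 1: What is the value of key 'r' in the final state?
Track key 'r' through all 11 events:
  event 1 (t=4: SET r = 20): r (absent) -> 20
  event 2 (t=9: SET r = -9): r 20 -> -9
  event 3 (t=13: SET p = 12): r unchanged
  event 4 (t=16: INC q by 4): r unchanged
  event 5 (t=24: DEC r by 8): r -9 -> -17
  event 6 (t=25: SET q = -13): r unchanged
  event 7 (t=33: SET p = 7): r unchanged
  event 8 (t=34: SET p = 16): r unchanged
  event 9 (t=36: DEL p): r unchanged
  event 10 (t=42: SET p = -6): r unchanged
  event 11 (t=44: SET p = -15): r unchanged
Final: r = -17

Answer: -17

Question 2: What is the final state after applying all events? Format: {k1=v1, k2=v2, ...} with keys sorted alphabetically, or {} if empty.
  after event 1 (t=4: SET r = 20): {r=20}
  after event 2 (t=9: SET r = -9): {r=-9}
  after event 3 (t=13: SET p = 12): {p=12, r=-9}
  after event 4 (t=16: INC q by 4): {p=12, q=4, r=-9}
  after event 5 (t=24: DEC r by 8): {p=12, q=4, r=-17}
  after event 6 (t=25: SET q = -13): {p=12, q=-13, r=-17}
  after event 7 (t=33: SET p = 7): {p=7, q=-13, r=-17}
  after event 8 (t=34: SET p = 16): {p=16, q=-13, r=-17}
  after event 9 (t=36: DEL p): {q=-13, r=-17}
  after event 10 (t=42: SET p = -6): {p=-6, q=-13, r=-17}
  after event 11 (t=44: SET p = -15): {p=-15, q=-13, r=-17}

Answer: {p=-15, q=-13, r=-17}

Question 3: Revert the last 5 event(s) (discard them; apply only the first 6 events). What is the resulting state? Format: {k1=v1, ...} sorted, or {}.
Answer: {p=12, q=-13, r=-17}

Derivation:
Keep first 6 events (discard last 5):
  after event 1 (t=4: SET r = 20): {r=20}
  after event 2 (t=9: SET r = -9): {r=-9}
  after event 3 (t=13: SET p = 12): {p=12, r=-9}
  after event 4 (t=16: INC q by 4): {p=12, q=4, r=-9}
  after event 5 (t=24: DEC r by 8): {p=12, q=4, r=-17}
  after event 6 (t=25: SET q = -13): {p=12, q=-13, r=-17}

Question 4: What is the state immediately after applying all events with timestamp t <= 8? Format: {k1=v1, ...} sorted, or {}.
Answer: {r=20}

Derivation:
Apply events with t <= 8 (1 events):
  after event 1 (t=4: SET r = 20): {r=20}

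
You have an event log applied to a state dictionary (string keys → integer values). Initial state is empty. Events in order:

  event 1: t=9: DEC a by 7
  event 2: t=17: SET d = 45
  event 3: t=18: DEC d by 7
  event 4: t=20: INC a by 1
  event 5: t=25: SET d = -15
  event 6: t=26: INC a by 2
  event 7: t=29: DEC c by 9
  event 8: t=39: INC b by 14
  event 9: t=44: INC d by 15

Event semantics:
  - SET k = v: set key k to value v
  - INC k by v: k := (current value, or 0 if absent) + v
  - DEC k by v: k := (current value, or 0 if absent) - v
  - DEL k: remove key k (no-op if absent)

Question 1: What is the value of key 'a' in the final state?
Track key 'a' through all 9 events:
  event 1 (t=9: DEC a by 7): a (absent) -> -7
  event 2 (t=17: SET d = 45): a unchanged
  event 3 (t=18: DEC d by 7): a unchanged
  event 4 (t=20: INC a by 1): a -7 -> -6
  event 5 (t=25: SET d = -15): a unchanged
  event 6 (t=26: INC a by 2): a -6 -> -4
  event 7 (t=29: DEC c by 9): a unchanged
  event 8 (t=39: INC b by 14): a unchanged
  event 9 (t=44: INC d by 15): a unchanged
Final: a = -4

Answer: -4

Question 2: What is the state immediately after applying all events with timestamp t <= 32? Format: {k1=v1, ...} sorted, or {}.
Apply events with t <= 32 (7 events):
  after event 1 (t=9: DEC a by 7): {a=-7}
  after event 2 (t=17: SET d = 45): {a=-7, d=45}
  after event 3 (t=18: DEC d by 7): {a=-7, d=38}
  after event 4 (t=20: INC a by 1): {a=-6, d=38}
  after event 5 (t=25: SET d = -15): {a=-6, d=-15}
  after event 6 (t=26: INC a by 2): {a=-4, d=-15}
  after event 7 (t=29: DEC c by 9): {a=-4, c=-9, d=-15}

Answer: {a=-4, c=-9, d=-15}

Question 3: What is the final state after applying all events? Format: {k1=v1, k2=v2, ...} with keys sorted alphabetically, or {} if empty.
  after event 1 (t=9: DEC a by 7): {a=-7}
  after event 2 (t=17: SET d = 45): {a=-7, d=45}
  after event 3 (t=18: DEC d by 7): {a=-7, d=38}
  after event 4 (t=20: INC a by 1): {a=-6, d=38}
  after event 5 (t=25: SET d = -15): {a=-6, d=-15}
  after event 6 (t=26: INC a by 2): {a=-4, d=-15}
  after event 7 (t=29: DEC c by 9): {a=-4, c=-9, d=-15}
  after event 8 (t=39: INC b by 14): {a=-4, b=14, c=-9, d=-15}
  after event 9 (t=44: INC d by 15): {a=-4, b=14, c=-9, d=0}

Answer: {a=-4, b=14, c=-9, d=0}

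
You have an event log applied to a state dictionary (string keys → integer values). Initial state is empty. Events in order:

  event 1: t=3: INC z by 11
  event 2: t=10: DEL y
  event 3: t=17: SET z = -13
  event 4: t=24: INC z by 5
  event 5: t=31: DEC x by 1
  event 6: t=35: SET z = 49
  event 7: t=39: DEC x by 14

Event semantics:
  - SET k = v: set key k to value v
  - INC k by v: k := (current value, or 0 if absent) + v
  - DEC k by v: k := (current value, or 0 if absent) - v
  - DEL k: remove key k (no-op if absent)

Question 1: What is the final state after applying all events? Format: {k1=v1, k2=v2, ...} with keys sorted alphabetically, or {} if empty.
  after event 1 (t=3: INC z by 11): {z=11}
  after event 2 (t=10: DEL y): {z=11}
  after event 3 (t=17: SET z = -13): {z=-13}
  after event 4 (t=24: INC z by 5): {z=-8}
  after event 5 (t=31: DEC x by 1): {x=-1, z=-8}
  after event 6 (t=35: SET z = 49): {x=-1, z=49}
  after event 7 (t=39: DEC x by 14): {x=-15, z=49}

Answer: {x=-15, z=49}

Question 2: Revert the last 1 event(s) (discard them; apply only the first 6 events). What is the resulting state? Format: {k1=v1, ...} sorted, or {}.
Answer: {x=-1, z=49}

Derivation:
Keep first 6 events (discard last 1):
  after event 1 (t=3: INC z by 11): {z=11}
  after event 2 (t=10: DEL y): {z=11}
  after event 3 (t=17: SET z = -13): {z=-13}
  after event 4 (t=24: INC z by 5): {z=-8}
  after event 5 (t=31: DEC x by 1): {x=-1, z=-8}
  after event 6 (t=35: SET z = 49): {x=-1, z=49}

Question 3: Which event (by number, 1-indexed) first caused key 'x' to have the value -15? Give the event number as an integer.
Looking for first event where x becomes -15:
  event 5: x = -1
  event 6: x = -1
  event 7: x -1 -> -15  <-- first match

Answer: 7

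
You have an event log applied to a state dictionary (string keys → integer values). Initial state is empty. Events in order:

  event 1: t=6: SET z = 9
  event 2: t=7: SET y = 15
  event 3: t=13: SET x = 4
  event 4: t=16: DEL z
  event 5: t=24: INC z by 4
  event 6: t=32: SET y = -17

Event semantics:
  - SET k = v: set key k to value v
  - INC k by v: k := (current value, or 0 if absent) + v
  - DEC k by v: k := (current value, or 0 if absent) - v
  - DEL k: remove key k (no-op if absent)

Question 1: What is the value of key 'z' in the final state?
Track key 'z' through all 6 events:
  event 1 (t=6: SET z = 9): z (absent) -> 9
  event 2 (t=7: SET y = 15): z unchanged
  event 3 (t=13: SET x = 4): z unchanged
  event 4 (t=16: DEL z): z 9 -> (absent)
  event 5 (t=24: INC z by 4): z (absent) -> 4
  event 6 (t=32: SET y = -17): z unchanged
Final: z = 4

Answer: 4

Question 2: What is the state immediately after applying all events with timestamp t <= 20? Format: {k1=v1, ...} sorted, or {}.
Answer: {x=4, y=15}

Derivation:
Apply events with t <= 20 (4 events):
  after event 1 (t=6: SET z = 9): {z=9}
  after event 2 (t=7: SET y = 15): {y=15, z=9}
  after event 3 (t=13: SET x = 4): {x=4, y=15, z=9}
  after event 4 (t=16: DEL z): {x=4, y=15}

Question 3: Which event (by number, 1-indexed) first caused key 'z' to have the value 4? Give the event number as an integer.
Looking for first event where z becomes 4:
  event 1: z = 9
  event 2: z = 9
  event 3: z = 9
  event 4: z = (absent)
  event 5: z (absent) -> 4  <-- first match

Answer: 5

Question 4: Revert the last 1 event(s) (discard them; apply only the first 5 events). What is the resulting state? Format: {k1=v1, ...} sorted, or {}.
Keep first 5 events (discard last 1):
  after event 1 (t=6: SET z = 9): {z=9}
  after event 2 (t=7: SET y = 15): {y=15, z=9}
  after event 3 (t=13: SET x = 4): {x=4, y=15, z=9}
  after event 4 (t=16: DEL z): {x=4, y=15}
  after event 5 (t=24: INC z by 4): {x=4, y=15, z=4}

Answer: {x=4, y=15, z=4}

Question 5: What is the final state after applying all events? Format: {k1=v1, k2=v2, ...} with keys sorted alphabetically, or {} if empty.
Answer: {x=4, y=-17, z=4}

Derivation:
  after event 1 (t=6: SET z = 9): {z=9}
  after event 2 (t=7: SET y = 15): {y=15, z=9}
  after event 3 (t=13: SET x = 4): {x=4, y=15, z=9}
  after event 4 (t=16: DEL z): {x=4, y=15}
  after event 5 (t=24: INC z by 4): {x=4, y=15, z=4}
  after event 6 (t=32: SET y = -17): {x=4, y=-17, z=4}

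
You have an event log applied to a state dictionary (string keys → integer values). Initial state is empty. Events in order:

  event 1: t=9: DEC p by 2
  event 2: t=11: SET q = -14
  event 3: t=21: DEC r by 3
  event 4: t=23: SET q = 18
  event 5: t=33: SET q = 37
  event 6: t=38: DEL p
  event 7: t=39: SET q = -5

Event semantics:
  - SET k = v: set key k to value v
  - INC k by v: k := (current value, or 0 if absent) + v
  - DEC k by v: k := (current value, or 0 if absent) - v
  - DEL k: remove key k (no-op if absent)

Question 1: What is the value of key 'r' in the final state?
Track key 'r' through all 7 events:
  event 1 (t=9: DEC p by 2): r unchanged
  event 2 (t=11: SET q = -14): r unchanged
  event 3 (t=21: DEC r by 3): r (absent) -> -3
  event 4 (t=23: SET q = 18): r unchanged
  event 5 (t=33: SET q = 37): r unchanged
  event 6 (t=38: DEL p): r unchanged
  event 7 (t=39: SET q = -5): r unchanged
Final: r = -3

Answer: -3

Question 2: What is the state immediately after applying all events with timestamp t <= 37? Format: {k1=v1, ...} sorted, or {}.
Apply events with t <= 37 (5 events):
  after event 1 (t=9: DEC p by 2): {p=-2}
  after event 2 (t=11: SET q = -14): {p=-2, q=-14}
  after event 3 (t=21: DEC r by 3): {p=-2, q=-14, r=-3}
  after event 4 (t=23: SET q = 18): {p=-2, q=18, r=-3}
  after event 5 (t=33: SET q = 37): {p=-2, q=37, r=-3}

Answer: {p=-2, q=37, r=-3}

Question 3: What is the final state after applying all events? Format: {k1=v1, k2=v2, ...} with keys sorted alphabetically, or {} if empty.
  after event 1 (t=9: DEC p by 2): {p=-2}
  after event 2 (t=11: SET q = -14): {p=-2, q=-14}
  after event 3 (t=21: DEC r by 3): {p=-2, q=-14, r=-3}
  after event 4 (t=23: SET q = 18): {p=-2, q=18, r=-3}
  after event 5 (t=33: SET q = 37): {p=-2, q=37, r=-3}
  after event 6 (t=38: DEL p): {q=37, r=-3}
  after event 7 (t=39: SET q = -5): {q=-5, r=-3}

Answer: {q=-5, r=-3}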